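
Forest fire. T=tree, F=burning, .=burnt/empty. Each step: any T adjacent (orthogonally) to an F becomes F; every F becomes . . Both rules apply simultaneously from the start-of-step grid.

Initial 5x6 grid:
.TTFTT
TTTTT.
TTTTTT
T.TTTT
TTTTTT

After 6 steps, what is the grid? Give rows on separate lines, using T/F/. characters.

Step 1: 3 trees catch fire, 1 burn out
  .TF.FT
  TTTFT.
  TTTTTT
  T.TTTT
  TTTTTT
Step 2: 5 trees catch fire, 3 burn out
  .F...F
  TTF.F.
  TTTFTT
  T.TTTT
  TTTTTT
Step 3: 4 trees catch fire, 5 burn out
  ......
  TF....
  TTF.FT
  T.TFTT
  TTTTTT
Step 4: 6 trees catch fire, 4 burn out
  ......
  F.....
  TF...F
  T.F.FT
  TTTFTT
Step 5: 4 trees catch fire, 6 burn out
  ......
  ......
  F.....
  T....F
  TTF.FT
Step 6: 3 trees catch fire, 4 burn out
  ......
  ......
  ......
  F.....
  TF...F

......
......
......
F.....
TF...F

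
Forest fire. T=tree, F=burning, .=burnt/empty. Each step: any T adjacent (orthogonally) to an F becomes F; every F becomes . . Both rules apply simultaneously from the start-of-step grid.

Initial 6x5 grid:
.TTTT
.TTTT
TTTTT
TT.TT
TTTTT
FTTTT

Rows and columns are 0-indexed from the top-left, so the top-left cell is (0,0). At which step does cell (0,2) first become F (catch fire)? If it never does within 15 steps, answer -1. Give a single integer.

Step 1: cell (0,2)='T' (+2 fires, +1 burnt)
Step 2: cell (0,2)='T' (+3 fires, +2 burnt)
Step 3: cell (0,2)='T' (+4 fires, +3 burnt)
Step 4: cell (0,2)='T' (+3 fires, +4 burnt)
Step 5: cell (0,2)='T' (+4 fires, +3 burnt)
Step 6: cell (0,2)='T' (+4 fires, +4 burnt)
Step 7: cell (0,2)='F' (+3 fires, +4 burnt)
  -> target ignites at step 7
Step 8: cell (0,2)='.' (+2 fires, +3 burnt)
Step 9: cell (0,2)='.' (+1 fires, +2 burnt)
Step 10: cell (0,2)='.' (+0 fires, +1 burnt)
  fire out at step 10

7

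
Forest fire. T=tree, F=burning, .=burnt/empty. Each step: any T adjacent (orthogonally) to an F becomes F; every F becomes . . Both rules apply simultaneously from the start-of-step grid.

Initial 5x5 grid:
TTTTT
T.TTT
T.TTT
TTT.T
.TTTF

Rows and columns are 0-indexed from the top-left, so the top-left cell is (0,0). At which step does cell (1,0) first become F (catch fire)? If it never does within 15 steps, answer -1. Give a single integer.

Step 1: cell (1,0)='T' (+2 fires, +1 burnt)
Step 2: cell (1,0)='T' (+2 fires, +2 burnt)
Step 3: cell (1,0)='T' (+4 fires, +2 burnt)
Step 4: cell (1,0)='T' (+4 fires, +4 burnt)
Step 5: cell (1,0)='T' (+3 fires, +4 burnt)
Step 6: cell (1,0)='T' (+2 fires, +3 burnt)
Step 7: cell (1,0)='F' (+2 fires, +2 burnt)
  -> target ignites at step 7
Step 8: cell (1,0)='.' (+1 fires, +2 burnt)
Step 9: cell (1,0)='.' (+0 fires, +1 burnt)
  fire out at step 9

7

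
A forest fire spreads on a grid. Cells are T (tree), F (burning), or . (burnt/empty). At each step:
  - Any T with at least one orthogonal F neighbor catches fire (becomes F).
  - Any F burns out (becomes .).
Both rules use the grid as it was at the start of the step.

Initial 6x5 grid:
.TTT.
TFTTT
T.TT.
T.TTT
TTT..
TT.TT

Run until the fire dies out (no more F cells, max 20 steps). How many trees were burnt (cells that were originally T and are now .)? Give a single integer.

Answer: 19

Derivation:
Step 1: +3 fires, +1 burnt (F count now 3)
Step 2: +4 fires, +3 burnt (F count now 4)
Step 3: +5 fires, +4 burnt (F count now 5)
Step 4: +3 fires, +5 burnt (F count now 3)
Step 5: +3 fires, +3 burnt (F count now 3)
Step 6: +1 fires, +3 burnt (F count now 1)
Step 7: +0 fires, +1 burnt (F count now 0)
Fire out after step 7
Initially T: 21, now '.': 28
Total burnt (originally-T cells now '.'): 19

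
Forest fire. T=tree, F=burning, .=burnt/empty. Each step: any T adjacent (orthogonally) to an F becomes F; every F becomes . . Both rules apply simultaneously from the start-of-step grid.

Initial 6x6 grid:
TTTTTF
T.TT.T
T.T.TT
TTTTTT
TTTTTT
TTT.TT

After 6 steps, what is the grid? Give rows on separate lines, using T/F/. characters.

Step 1: 2 trees catch fire, 1 burn out
  TTTTF.
  T.TT.F
  T.T.TT
  TTTTTT
  TTTTTT
  TTT.TT
Step 2: 2 trees catch fire, 2 burn out
  TTTF..
  T.TT..
  T.T.TF
  TTTTTT
  TTTTTT
  TTT.TT
Step 3: 4 trees catch fire, 2 burn out
  TTF...
  T.TF..
  T.T.F.
  TTTTTF
  TTTTTT
  TTT.TT
Step 4: 4 trees catch fire, 4 burn out
  TF....
  T.F...
  T.T...
  TTTTF.
  TTTTTF
  TTT.TT
Step 5: 5 trees catch fire, 4 burn out
  F.....
  T.....
  T.F...
  TTTF..
  TTTTF.
  TTT.TF
Step 6: 4 trees catch fire, 5 burn out
  ......
  F.....
  T.....
  TTF...
  TTTF..
  TTT.F.

......
F.....
T.....
TTF...
TTTF..
TTT.F.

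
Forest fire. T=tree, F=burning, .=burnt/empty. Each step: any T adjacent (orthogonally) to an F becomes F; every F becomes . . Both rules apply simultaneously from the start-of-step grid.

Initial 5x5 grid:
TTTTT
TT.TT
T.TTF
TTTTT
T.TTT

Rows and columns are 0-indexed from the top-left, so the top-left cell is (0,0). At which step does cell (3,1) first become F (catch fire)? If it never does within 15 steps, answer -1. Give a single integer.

Step 1: cell (3,1)='T' (+3 fires, +1 burnt)
Step 2: cell (3,1)='T' (+5 fires, +3 burnt)
Step 3: cell (3,1)='T' (+3 fires, +5 burnt)
Step 4: cell (3,1)='F' (+3 fires, +3 burnt)
  -> target ignites at step 4
Step 5: cell (3,1)='.' (+2 fires, +3 burnt)
Step 6: cell (3,1)='.' (+4 fires, +2 burnt)
Step 7: cell (3,1)='.' (+1 fires, +4 burnt)
Step 8: cell (3,1)='.' (+0 fires, +1 burnt)
  fire out at step 8

4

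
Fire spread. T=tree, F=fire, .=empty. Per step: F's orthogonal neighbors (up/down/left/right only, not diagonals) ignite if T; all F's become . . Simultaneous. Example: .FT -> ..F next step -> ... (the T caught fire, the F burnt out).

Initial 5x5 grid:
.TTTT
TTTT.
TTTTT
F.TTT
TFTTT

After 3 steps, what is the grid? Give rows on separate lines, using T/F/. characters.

Step 1: 3 trees catch fire, 2 burn out
  .TTTT
  TTTT.
  FTTTT
  ..TTT
  F.FTT
Step 2: 4 trees catch fire, 3 burn out
  .TTTT
  FTTT.
  .FTTT
  ..FTT
  ...FT
Step 3: 4 trees catch fire, 4 burn out
  .TTTT
  .FTT.
  ..FTT
  ...FT
  ....F

.TTTT
.FTT.
..FTT
...FT
....F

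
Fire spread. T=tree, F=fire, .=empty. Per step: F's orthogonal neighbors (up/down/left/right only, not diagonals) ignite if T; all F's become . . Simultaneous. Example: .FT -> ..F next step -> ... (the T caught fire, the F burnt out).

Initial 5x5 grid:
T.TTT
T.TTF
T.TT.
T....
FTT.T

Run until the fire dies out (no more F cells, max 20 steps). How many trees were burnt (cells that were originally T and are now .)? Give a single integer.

Answer: 13

Derivation:
Step 1: +4 fires, +2 burnt (F count now 4)
Step 2: +5 fires, +4 burnt (F count now 5)
Step 3: +3 fires, +5 burnt (F count now 3)
Step 4: +1 fires, +3 burnt (F count now 1)
Step 5: +0 fires, +1 burnt (F count now 0)
Fire out after step 5
Initially T: 14, now '.': 24
Total burnt (originally-T cells now '.'): 13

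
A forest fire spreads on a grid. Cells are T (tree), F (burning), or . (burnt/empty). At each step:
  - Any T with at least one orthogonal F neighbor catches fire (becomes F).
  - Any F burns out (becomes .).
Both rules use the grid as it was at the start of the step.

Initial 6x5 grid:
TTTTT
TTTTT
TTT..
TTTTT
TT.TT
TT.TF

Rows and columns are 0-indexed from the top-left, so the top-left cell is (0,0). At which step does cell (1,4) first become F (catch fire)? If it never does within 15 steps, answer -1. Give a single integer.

Step 1: cell (1,4)='T' (+2 fires, +1 burnt)
Step 2: cell (1,4)='T' (+2 fires, +2 burnt)
Step 3: cell (1,4)='T' (+1 fires, +2 burnt)
Step 4: cell (1,4)='T' (+1 fires, +1 burnt)
Step 5: cell (1,4)='T' (+2 fires, +1 burnt)
Step 6: cell (1,4)='T' (+4 fires, +2 burnt)
Step 7: cell (1,4)='T' (+6 fires, +4 burnt)
Step 8: cell (1,4)='F' (+5 fires, +6 burnt)
  -> target ignites at step 8
Step 9: cell (1,4)='.' (+2 fires, +5 burnt)
Step 10: cell (1,4)='.' (+0 fires, +2 burnt)
  fire out at step 10

8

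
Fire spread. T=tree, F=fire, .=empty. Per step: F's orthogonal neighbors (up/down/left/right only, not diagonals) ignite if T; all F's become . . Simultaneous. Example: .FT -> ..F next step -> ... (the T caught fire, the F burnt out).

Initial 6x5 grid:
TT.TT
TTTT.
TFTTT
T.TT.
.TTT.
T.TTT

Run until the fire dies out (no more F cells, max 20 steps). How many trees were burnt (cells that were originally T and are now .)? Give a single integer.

Answer: 21

Derivation:
Step 1: +3 fires, +1 burnt (F count now 3)
Step 2: +6 fires, +3 burnt (F count now 6)
Step 3: +5 fires, +6 burnt (F count now 5)
Step 4: +4 fires, +5 burnt (F count now 4)
Step 5: +2 fires, +4 burnt (F count now 2)
Step 6: +1 fires, +2 burnt (F count now 1)
Step 7: +0 fires, +1 burnt (F count now 0)
Fire out after step 7
Initially T: 22, now '.': 29
Total burnt (originally-T cells now '.'): 21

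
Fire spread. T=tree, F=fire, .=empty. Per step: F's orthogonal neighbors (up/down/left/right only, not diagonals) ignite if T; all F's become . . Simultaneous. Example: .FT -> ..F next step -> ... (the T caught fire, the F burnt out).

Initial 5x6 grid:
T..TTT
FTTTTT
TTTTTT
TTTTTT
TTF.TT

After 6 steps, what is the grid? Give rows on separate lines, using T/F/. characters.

Step 1: 5 trees catch fire, 2 burn out
  F..TTT
  .FTTTT
  FTTTTT
  TTFTTT
  TF..TT
Step 2: 7 trees catch fire, 5 burn out
  ...TTT
  ..FTTT
  .FFTTT
  FF.FTT
  F...TT
Step 3: 3 trees catch fire, 7 burn out
  ...TTT
  ...FTT
  ...FTT
  ....FT
  ....TT
Step 4: 5 trees catch fire, 3 burn out
  ...FTT
  ....FT
  ....FT
  .....F
  ....FT
Step 5: 4 trees catch fire, 5 burn out
  ....FT
  .....F
  .....F
  ......
  .....F
Step 6: 1 trees catch fire, 4 burn out
  .....F
  ......
  ......
  ......
  ......

.....F
......
......
......
......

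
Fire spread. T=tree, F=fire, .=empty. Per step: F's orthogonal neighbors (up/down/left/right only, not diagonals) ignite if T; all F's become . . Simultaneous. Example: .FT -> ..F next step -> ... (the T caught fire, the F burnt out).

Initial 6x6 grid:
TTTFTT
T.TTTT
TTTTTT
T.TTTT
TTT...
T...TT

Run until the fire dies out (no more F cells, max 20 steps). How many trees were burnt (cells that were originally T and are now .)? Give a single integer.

Answer: 25

Derivation:
Step 1: +3 fires, +1 burnt (F count now 3)
Step 2: +5 fires, +3 burnt (F count now 5)
Step 3: +5 fires, +5 burnt (F count now 5)
Step 4: +5 fires, +5 burnt (F count now 5)
Step 5: +3 fires, +5 burnt (F count now 3)
Step 6: +2 fires, +3 burnt (F count now 2)
Step 7: +1 fires, +2 burnt (F count now 1)
Step 8: +1 fires, +1 burnt (F count now 1)
Step 9: +0 fires, +1 burnt (F count now 0)
Fire out after step 9
Initially T: 27, now '.': 34
Total burnt (originally-T cells now '.'): 25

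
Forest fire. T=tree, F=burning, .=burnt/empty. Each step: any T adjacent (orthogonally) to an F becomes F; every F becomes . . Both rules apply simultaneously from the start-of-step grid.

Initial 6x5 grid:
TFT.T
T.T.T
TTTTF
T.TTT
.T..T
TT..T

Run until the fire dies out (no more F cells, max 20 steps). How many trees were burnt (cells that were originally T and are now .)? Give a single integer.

Answer: 16

Derivation:
Step 1: +5 fires, +2 burnt (F count now 5)
Step 2: +6 fires, +5 burnt (F count now 6)
Step 3: +4 fires, +6 burnt (F count now 4)
Step 4: +1 fires, +4 burnt (F count now 1)
Step 5: +0 fires, +1 burnt (F count now 0)
Fire out after step 5
Initially T: 19, now '.': 27
Total burnt (originally-T cells now '.'): 16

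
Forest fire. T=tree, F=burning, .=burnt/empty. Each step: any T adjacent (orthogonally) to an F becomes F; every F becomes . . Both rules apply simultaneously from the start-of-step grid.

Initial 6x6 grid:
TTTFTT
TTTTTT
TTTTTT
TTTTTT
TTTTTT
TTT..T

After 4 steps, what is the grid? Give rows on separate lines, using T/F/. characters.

Step 1: 3 trees catch fire, 1 burn out
  TTF.FT
  TTTFTT
  TTTTTT
  TTTTTT
  TTTTTT
  TTT..T
Step 2: 5 trees catch fire, 3 burn out
  TF...F
  TTF.FT
  TTTFTT
  TTTTTT
  TTTTTT
  TTT..T
Step 3: 6 trees catch fire, 5 burn out
  F.....
  TF...F
  TTF.FT
  TTTFTT
  TTTTTT
  TTT..T
Step 4: 6 trees catch fire, 6 burn out
  ......
  F.....
  TF...F
  TTF.FT
  TTTFTT
  TTT..T

......
F.....
TF...F
TTF.FT
TTTFTT
TTT..T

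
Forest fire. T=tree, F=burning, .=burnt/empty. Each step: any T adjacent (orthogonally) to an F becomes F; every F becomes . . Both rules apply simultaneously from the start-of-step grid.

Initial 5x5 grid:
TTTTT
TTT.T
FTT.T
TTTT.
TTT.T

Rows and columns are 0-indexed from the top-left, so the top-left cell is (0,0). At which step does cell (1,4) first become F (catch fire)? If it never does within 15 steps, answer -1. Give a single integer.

Step 1: cell (1,4)='T' (+3 fires, +1 burnt)
Step 2: cell (1,4)='T' (+5 fires, +3 burnt)
Step 3: cell (1,4)='T' (+4 fires, +5 burnt)
Step 4: cell (1,4)='T' (+3 fires, +4 burnt)
Step 5: cell (1,4)='T' (+1 fires, +3 burnt)
Step 6: cell (1,4)='T' (+1 fires, +1 burnt)
Step 7: cell (1,4)='F' (+1 fires, +1 burnt)
  -> target ignites at step 7
Step 8: cell (1,4)='.' (+1 fires, +1 burnt)
Step 9: cell (1,4)='.' (+0 fires, +1 burnt)
  fire out at step 9

7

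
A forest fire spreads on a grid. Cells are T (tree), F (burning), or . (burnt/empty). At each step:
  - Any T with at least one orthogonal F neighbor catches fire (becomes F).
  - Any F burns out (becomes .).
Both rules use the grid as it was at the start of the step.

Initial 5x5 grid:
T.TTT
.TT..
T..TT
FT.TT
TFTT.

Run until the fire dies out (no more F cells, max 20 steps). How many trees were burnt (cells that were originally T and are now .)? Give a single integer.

Answer: 9

Derivation:
Step 1: +4 fires, +2 burnt (F count now 4)
Step 2: +1 fires, +4 burnt (F count now 1)
Step 3: +1 fires, +1 burnt (F count now 1)
Step 4: +2 fires, +1 burnt (F count now 2)
Step 5: +1 fires, +2 burnt (F count now 1)
Step 6: +0 fires, +1 burnt (F count now 0)
Fire out after step 6
Initially T: 15, now '.': 19
Total burnt (originally-T cells now '.'): 9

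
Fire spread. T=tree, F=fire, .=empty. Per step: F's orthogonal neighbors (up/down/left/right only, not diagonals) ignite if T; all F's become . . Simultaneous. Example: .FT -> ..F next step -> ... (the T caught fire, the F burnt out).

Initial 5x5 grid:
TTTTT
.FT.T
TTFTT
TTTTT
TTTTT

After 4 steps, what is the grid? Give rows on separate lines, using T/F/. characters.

Step 1: 5 trees catch fire, 2 burn out
  TFTTT
  ..F.T
  TF.FT
  TTFTT
  TTTTT
Step 2: 7 trees catch fire, 5 burn out
  F.FTT
  ....T
  F...F
  TF.FT
  TTFTT
Step 3: 6 trees catch fire, 7 burn out
  ...FT
  ....F
  .....
  F...F
  TF.FT
Step 4: 3 trees catch fire, 6 burn out
  ....F
  .....
  .....
  .....
  F...F

....F
.....
.....
.....
F...F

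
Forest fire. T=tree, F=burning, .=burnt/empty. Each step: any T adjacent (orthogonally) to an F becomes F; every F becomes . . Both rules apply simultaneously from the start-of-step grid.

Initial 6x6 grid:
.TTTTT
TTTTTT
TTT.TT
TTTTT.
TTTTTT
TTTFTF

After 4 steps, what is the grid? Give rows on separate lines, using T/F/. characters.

Step 1: 4 trees catch fire, 2 burn out
  .TTTTT
  TTTTTT
  TTT.TT
  TTTTT.
  TTTFTF
  TTF.F.
Step 2: 4 trees catch fire, 4 burn out
  .TTTTT
  TTTTTT
  TTT.TT
  TTTFT.
  TTF.F.
  TF....
Step 3: 4 trees catch fire, 4 burn out
  .TTTTT
  TTTTTT
  TTT.TT
  TTF.F.
  TF....
  F.....
Step 4: 4 trees catch fire, 4 burn out
  .TTTTT
  TTTTTT
  TTF.FT
  TF....
  F.....
  ......

.TTTTT
TTTTTT
TTF.FT
TF....
F.....
......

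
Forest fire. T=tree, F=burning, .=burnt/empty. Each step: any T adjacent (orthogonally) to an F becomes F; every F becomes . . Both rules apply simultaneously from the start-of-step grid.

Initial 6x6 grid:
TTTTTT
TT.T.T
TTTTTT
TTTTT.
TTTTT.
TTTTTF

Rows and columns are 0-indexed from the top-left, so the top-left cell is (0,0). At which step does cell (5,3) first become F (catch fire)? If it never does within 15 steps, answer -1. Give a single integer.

Step 1: cell (5,3)='T' (+1 fires, +1 burnt)
Step 2: cell (5,3)='F' (+2 fires, +1 burnt)
  -> target ignites at step 2
Step 3: cell (5,3)='.' (+3 fires, +2 burnt)
Step 4: cell (5,3)='.' (+4 fires, +3 burnt)
Step 5: cell (5,3)='.' (+5 fires, +4 burnt)
Step 6: cell (5,3)='.' (+5 fires, +5 burnt)
Step 7: cell (5,3)='.' (+4 fires, +5 burnt)
Step 8: cell (5,3)='.' (+4 fires, +4 burnt)
Step 9: cell (5,3)='.' (+2 fires, +4 burnt)
Step 10: cell (5,3)='.' (+1 fires, +2 burnt)
Step 11: cell (5,3)='.' (+0 fires, +1 burnt)
  fire out at step 11

2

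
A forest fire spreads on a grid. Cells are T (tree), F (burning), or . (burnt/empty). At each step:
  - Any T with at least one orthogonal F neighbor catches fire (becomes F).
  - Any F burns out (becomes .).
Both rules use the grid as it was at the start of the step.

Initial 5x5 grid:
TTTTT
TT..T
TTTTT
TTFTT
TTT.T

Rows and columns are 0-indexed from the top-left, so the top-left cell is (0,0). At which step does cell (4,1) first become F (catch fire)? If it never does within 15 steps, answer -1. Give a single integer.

Step 1: cell (4,1)='T' (+4 fires, +1 burnt)
Step 2: cell (4,1)='F' (+5 fires, +4 burnt)
  -> target ignites at step 2
Step 3: cell (4,1)='.' (+5 fires, +5 burnt)
Step 4: cell (4,1)='.' (+3 fires, +5 burnt)
Step 5: cell (4,1)='.' (+3 fires, +3 burnt)
Step 6: cell (4,1)='.' (+1 fires, +3 burnt)
Step 7: cell (4,1)='.' (+0 fires, +1 burnt)
  fire out at step 7

2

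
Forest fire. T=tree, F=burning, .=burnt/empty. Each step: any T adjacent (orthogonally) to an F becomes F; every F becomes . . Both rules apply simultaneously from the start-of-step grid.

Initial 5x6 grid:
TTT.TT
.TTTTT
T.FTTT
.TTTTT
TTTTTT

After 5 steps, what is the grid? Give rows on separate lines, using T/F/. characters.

Step 1: 3 trees catch fire, 1 burn out
  TTT.TT
  .TFTTT
  T..FTT
  .TFTTT
  TTTTTT
Step 2: 7 trees catch fire, 3 burn out
  TTF.TT
  .F.FTT
  T...FT
  .F.FTT
  TTFTTT
Step 3: 6 trees catch fire, 7 burn out
  TF..TT
  ....FT
  T....F
  ....FT
  TF.FTT
Step 4: 6 trees catch fire, 6 burn out
  F...FT
  .....F
  T.....
  .....F
  F...FT
Step 5: 2 trees catch fire, 6 burn out
  .....F
  ......
  T.....
  ......
  .....F

.....F
......
T.....
......
.....F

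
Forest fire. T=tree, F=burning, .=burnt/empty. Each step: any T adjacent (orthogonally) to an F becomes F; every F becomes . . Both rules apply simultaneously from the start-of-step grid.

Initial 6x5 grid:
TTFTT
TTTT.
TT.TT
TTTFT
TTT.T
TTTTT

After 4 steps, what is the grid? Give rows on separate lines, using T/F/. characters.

Step 1: 6 trees catch fire, 2 burn out
  TF.FT
  TTFT.
  TT.FT
  TTF.F
  TTT.T
  TTTTT
Step 2: 8 trees catch fire, 6 burn out
  F...F
  TF.F.
  TT..F
  TF...
  TTF.F
  TTTTT
Step 3: 6 trees catch fire, 8 burn out
  .....
  F....
  TF...
  F....
  TF...
  TTFTF
Step 4: 4 trees catch fire, 6 burn out
  .....
  .....
  F....
  .....
  F....
  TF.F.

.....
.....
F....
.....
F....
TF.F.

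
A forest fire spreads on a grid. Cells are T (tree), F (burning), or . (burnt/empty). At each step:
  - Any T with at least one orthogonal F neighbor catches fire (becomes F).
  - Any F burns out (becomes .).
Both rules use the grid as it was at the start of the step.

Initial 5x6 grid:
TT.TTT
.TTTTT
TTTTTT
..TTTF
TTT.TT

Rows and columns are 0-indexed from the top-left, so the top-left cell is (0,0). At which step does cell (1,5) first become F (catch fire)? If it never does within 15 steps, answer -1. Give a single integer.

Step 1: cell (1,5)='T' (+3 fires, +1 burnt)
Step 2: cell (1,5)='F' (+4 fires, +3 burnt)
  -> target ignites at step 2
Step 3: cell (1,5)='.' (+4 fires, +4 burnt)
Step 4: cell (1,5)='.' (+4 fires, +4 burnt)
Step 5: cell (1,5)='.' (+4 fires, +4 burnt)
Step 6: cell (1,5)='.' (+3 fires, +4 burnt)
Step 7: cell (1,5)='.' (+1 fires, +3 burnt)
Step 8: cell (1,5)='.' (+1 fires, +1 burnt)
Step 9: cell (1,5)='.' (+0 fires, +1 burnt)
  fire out at step 9

2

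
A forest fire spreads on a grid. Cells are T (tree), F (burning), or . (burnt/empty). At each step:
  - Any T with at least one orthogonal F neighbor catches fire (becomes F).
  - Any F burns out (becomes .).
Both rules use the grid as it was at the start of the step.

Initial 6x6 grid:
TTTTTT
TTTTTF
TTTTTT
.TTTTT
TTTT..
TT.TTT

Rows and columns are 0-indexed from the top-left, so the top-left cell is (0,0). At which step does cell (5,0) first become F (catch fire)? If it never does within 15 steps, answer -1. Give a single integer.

Step 1: cell (5,0)='T' (+3 fires, +1 burnt)
Step 2: cell (5,0)='T' (+4 fires, +3 burnt)
Step 3: cell (5,0)='T' (+4 fires, +4 burnt)
Step 4: cell (5,0)='T' (+4 fires, +4 burnt)
Step 5: cell (5,0)='T' (+5 fires, +4 burnt)
Step 6: cell (5,0)='T' (+5 fires, +5 burnt)
Step 7: cell (5,0)='T' (+2 fires, +5 burnt)
Step 8: cell (5,0)='T' (+3 fires, +2 burnt)
Step 9: cell (5,0)='F' (+1 fires, +3 burnt)
  -> target ignites at step 9
Step 10: cell (5,0)='.' (+0 fires, +1 burnt)
  fire out at step 10

9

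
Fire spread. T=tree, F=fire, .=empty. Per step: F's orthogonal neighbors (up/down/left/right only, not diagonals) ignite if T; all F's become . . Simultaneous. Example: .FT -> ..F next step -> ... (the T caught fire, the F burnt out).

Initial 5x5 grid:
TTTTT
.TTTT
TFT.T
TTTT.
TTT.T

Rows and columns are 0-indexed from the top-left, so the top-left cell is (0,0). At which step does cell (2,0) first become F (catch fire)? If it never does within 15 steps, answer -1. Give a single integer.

Step 1: cell (2,0)='F' (+4 fires, +1 burnt)
  -> target ignites at step 1
Step 2: cell (2,0)='.' (+5 fires, +4 burnt)
Step 3: cell (2,0)='.' (+6 fires, +5 burnt)
Step 4: cell (2,0)='.' (+2 fires, +6 burnt)
Step 5: cell (2,0)='.' (+2 fires, +2 burnt)
Step 6: cell (2,0)='.' (+0 fires, +2 burnt)
  fire out at step 6

1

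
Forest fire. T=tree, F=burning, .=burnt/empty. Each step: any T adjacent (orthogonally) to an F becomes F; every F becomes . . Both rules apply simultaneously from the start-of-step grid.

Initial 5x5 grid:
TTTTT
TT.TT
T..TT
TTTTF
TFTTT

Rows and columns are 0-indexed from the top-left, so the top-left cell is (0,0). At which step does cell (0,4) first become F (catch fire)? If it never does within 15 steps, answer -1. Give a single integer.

Step 1: cell (0,4)='T' (+6 fires, +2 burnt)
Step 2: cell (0,4)='T' (+5 fires, +6 burnt)
Step 3: cell (0,4)='F' (+3 fires, +5 burnt)
  -> target ignites at step 3
Step 4: cell (0,4)='.' (+2 fires, +3 burnt)
Step 5: cell (0,4)='.' (+3 fires, +2 burnt)
Step 6: cell (0,4)='.' (+1 fires, +3 burnt)
Step 7: cell (0,4)='.' (+0 fires, +1 burnt)
  fire out at step 7

3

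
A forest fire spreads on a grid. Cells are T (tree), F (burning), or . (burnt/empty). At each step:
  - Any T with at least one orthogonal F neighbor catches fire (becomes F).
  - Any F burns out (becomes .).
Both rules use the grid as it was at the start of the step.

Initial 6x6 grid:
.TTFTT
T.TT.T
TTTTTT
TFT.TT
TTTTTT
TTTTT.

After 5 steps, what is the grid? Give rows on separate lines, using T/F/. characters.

Step 1: 7 trees catch fire, 2 burn out
  .TF.FT
  T.TF.T
  TFTTTT
  F.F.TT
  TFTTTT
  TTTTT.
Step 2: 9 trees catch fire, 7 burn out
  .F...F
  T.F..T
  F.FFTT
  ....TT
  F.FTTT
  TFTTT.
Step 3: 6 trees catch fire, 9 burn out
  ......
  F....F
  ....FT
  ....TT
  ...FTT
  F.FTT.
Step 4: 4 trees catch fire, 6 burn out
  ......
  ......
  .....F
  ....FT
  ....FT
  ...FT.
Step 5: 3 trees catch fire, 4 burn out
  ......
  ......
  ......
  .....F
  .....F
  ....F.

......
......
......
.....F
.....F
....F.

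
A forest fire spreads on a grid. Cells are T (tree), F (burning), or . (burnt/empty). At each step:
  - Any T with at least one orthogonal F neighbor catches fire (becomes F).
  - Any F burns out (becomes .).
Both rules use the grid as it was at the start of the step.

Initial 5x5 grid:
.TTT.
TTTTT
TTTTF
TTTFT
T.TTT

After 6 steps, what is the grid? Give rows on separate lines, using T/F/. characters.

Step 1: 5 trees catch fire, 2 burn out
  .TTT.
  TTTTF
  TTTF.
  TTF.F
  T.TFT
Step 2: 5 trees catch fire, 5 burn out
  .TTT.
  TTTF.
  TTF..
  TF...
  T.F.F
Step 3: 4 trees catch fire, 5 burn out
  .TTF.
  TTF..
  TF...
  F....
  T....
Step 4: 4 trees catch fire, 4 burn out
  .TF..
  TF...
  F....
  .....
  F....
Step 5: 2 trees catch fire, 4 burn out
  .F...
  F....
  .....
  .....
  .....
Step 6: 0 trees catch fire, 2 burn out
  .....
  .....
  .....
  .....
  .....

.....
.....
.....
.....
.....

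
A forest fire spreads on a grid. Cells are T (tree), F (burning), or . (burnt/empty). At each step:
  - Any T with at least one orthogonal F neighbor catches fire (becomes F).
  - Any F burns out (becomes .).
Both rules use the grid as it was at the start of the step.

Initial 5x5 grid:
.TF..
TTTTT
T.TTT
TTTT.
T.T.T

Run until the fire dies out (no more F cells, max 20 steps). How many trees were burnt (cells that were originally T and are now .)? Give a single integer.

Answer: 16

Derivation:
Step 1: +2 fires, +1 burnt (F count now 2)
Step 2: +3 fires, +2 burnt (F count now 3)
Step 3: +4 fires, +3 burnt (F count now 4)
Step 4: +5 fires, +4 burnt (F count now 5)
Step 5: +1 fires, +5 burnt (F count now 1)
Step 6: +1 fires, +1 burnt (F count now 1)
Step 7: +0 fires, +1 burnt (F count now 0)
Fire out after step 7
Initially T: 17, now '.': 24
Total burnt (originally-T cells now '.'): 16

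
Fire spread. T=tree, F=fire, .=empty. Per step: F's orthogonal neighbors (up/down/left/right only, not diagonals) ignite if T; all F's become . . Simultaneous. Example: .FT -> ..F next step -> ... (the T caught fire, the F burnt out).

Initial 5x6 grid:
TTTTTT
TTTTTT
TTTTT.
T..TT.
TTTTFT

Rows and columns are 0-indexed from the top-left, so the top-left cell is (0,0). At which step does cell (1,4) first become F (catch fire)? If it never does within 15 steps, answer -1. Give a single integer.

Step 1: cell (1,4)='T' (+3 fires, +1 burnt)
Step 2: cell (1,4)='T' (+3 fires, +3 burnt)
Step 3: cell (1,4)='F' (+3 fires, +3 burnt)
  -> target ignites at step 3
Step 4: cell (1,4)='.' (+5 fires, +3 burnt)
Step 5: cell (1,4)='.' (+5 fires, +5 burnt)
Step 6: cell (1,4)='.' (+3 fires, +5 burnt)
Step 7: cell (1,4)='.' (+2 fires, +3 burnt)
Step 8: cell (1,4)='.' (+1 fires, +2 burnt)
Step 9: cell (1,4)='.' (+0 fires, +1 burnt)
  fire out at step 9

3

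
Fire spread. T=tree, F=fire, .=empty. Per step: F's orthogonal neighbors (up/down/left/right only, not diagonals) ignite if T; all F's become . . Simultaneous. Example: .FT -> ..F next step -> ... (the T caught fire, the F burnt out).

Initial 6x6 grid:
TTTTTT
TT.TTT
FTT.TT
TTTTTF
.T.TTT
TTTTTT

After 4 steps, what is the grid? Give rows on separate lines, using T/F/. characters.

Step 1: 6 trees catch fire, 2 burn out
  TTTTTT
  FT.TTT
  .FT.TF
  FTTTF.
  .T.TTF
  TTTTTT
Step 2: 9 trees catch fire, 6 burn out
  FTTTTT
  .F.TTF
  ..F.F.
  .FTF..
  .T.TF.
  TTTTTF
Step 3: 7 trees catch fire, 9 burn out
  .FTTTF
  ...TF.
  ......
  ..F...
  .F.F..
  TTTTF.
Step 4: 5 trees catch fire, 7 burn out
  ..FTF.
  ...F..
  ......
  ......
  ......
  TFTF..

..FTF.
...F..
......
......
......
TFTF..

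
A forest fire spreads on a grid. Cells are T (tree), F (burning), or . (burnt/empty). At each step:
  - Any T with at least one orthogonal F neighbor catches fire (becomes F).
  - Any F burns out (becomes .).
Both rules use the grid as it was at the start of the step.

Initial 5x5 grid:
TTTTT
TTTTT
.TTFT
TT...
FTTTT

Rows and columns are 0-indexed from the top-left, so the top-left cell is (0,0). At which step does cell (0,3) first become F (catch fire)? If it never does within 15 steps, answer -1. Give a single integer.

Step 1: cell (0,3)='T' (+5 fires, +2 burnt)
Step 2: cell (0,3)='F' (+6 fires, +5 burnt)
  -> target ignites at step 2
Step 3: cell (0,3)='.' (+4 fires, +6 burnt)
Step 4: cell (0,3)='.' (+3 fires, +4 burnt)
Step 5: cell (0,3)='.' (+1 fires, +3 burnt)
Step 6: cell (0,3)='.' (+0 fires, +1 burnt)
  fire out at step 6

2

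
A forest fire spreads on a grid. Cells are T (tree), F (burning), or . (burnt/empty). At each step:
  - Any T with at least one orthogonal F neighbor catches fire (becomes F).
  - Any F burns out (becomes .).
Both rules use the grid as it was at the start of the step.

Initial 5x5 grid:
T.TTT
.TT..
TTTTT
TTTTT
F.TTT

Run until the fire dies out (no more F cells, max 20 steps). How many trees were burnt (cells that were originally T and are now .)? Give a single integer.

Answer: 18

Derivation:
Step 1: +1 fires, +1 burnt (F count now 1)
Step 2: +2 fires, +1 burnt (F count now 2)
Step 3: +2 fires, +2 burnt (F count now 2)
Step 4: +4 fires, +2 burnt (F count now 4)
Step 5: +4 fires, +4 burnt (F count now 4)
Step 6: +3 fires, +4 burnt (F count now 3)
Step 7: +1 fires, +3 burnt (F count now 1)
Step 8: +1 fires, +1 burnt (F count now 1)
Step 9: +0 fires, +1 burnt (F count now 0)
Fire out after step 9
Initially T: 19, now '.': 24
Total burnt (originally-T cells now '.'): 18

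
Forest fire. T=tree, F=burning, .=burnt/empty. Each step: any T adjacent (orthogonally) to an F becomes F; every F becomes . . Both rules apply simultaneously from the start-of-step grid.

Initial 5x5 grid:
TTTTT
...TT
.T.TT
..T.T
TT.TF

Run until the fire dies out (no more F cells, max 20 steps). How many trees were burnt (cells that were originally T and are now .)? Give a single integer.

Answer: 11

Derivation:
Step 1: +2 fires, +1 burnt (F count now 2)
Step 2: +1 fires, +2 burnt (F count now 1)
Step 3: +2 fires, +1 burnt (F count now 2)
Step 4: +2 fires, +2 burnt (F count now 2)
Step 5: +1 fires, +2 burnt (F count now 1)
Step 6: +1 fires, +1 burnt (F count now 1)
Step 7: +1 fires, +1 burnt (F count now 1)
Step 8: +1 fires, +1 burnt (F count now 1)
Step 9: +0 fires, +1 burnt (F count now 0)
Fire out after step 9
Initially T: 15, now '.': 21
Total burnt (originally-T cells now '.'): 11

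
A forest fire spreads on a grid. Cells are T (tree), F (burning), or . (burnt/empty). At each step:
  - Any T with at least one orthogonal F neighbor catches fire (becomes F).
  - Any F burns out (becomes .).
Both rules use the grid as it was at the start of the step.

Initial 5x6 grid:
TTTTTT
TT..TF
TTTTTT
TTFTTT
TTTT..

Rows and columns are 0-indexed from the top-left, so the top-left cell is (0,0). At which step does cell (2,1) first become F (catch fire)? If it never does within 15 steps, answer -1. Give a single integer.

Step 1: cell (2,1)='T' (+7 fires, +2 burnt)
Step 2: cell (2,1)='F' (+9 fires, +7 burnt)
  -> target ignites at step 2
Step 3: cell (2,1)='.' (+4 fires, +9 burnt)
Step 4: cell (2,1)='.' (+3 fires, +4 burnt)
Step 5: cell (2,1)='.' (+1 fires, +3 burnt)
Step 6: cell (2,1)='.' (+0 fires, +1 burnt)
  fire out at step 6

2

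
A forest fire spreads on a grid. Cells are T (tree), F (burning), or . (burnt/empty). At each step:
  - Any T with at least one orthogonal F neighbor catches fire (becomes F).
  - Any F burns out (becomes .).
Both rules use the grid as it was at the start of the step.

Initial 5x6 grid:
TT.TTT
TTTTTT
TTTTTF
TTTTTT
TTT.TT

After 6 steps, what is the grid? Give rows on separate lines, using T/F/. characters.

Step 1: 3 trees catch fire, 1 burn out
  TT.TTT
  TTTTTF
  TTTTF.
  TTTTTF
  TTT.TT
Step 2: 5 trees catch fire, 3 burn out
  TT.TTF
  TTTTF.
  TTTF..
  TTTTF.
  TTT.TF
Step 3: 5 trees catch fire, 5 burn out
  TT.TF.
  TTTF..
  TTF...
  TTTF..
  TTT.F.
Step 4: 4 trees catch fire, 5 burn out
  TT.F..
  TTF...
  TF....
  TTF...
  TTT...
Step 5: 4 trees catch fire, 4 burn out
  TT....
  TF....
  F.....
  TF....
  TTF...
Step 6: 4 trees catch fire, 4 burn out
  TF....
  F.....
  ......
  F.....
  TF....

TF....
F.....
......
F.....
TF....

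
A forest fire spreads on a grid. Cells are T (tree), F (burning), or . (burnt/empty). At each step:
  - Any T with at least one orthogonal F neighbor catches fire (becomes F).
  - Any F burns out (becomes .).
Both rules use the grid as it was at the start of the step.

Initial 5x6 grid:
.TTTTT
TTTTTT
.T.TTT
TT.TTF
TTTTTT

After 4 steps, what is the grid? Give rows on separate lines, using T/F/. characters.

Step 1: 3 trees catch fire, 1 burn out
  .TTTTT
  TTTTTT
  .T.TTF
  TT.TF.
  TTTTTF
Step 2: 4 trees catch fire, 3 burn out
  .TTTTT
  TTTTTF
  .T.TF.
  TT.F..
  TTTTF.
Step 3: 4 trees catch fire, 4 burn out
  .TTTTF
  TTTTF.
  .T.F..
  TT....
  TTTF..
Step 4: 3 trees catch fire, 4 burn out
  .TTTF.
  TTTF..
  .T....
  TT....
  TTF...

.TTTF.
TTTF..
.T....
TT....
TTF...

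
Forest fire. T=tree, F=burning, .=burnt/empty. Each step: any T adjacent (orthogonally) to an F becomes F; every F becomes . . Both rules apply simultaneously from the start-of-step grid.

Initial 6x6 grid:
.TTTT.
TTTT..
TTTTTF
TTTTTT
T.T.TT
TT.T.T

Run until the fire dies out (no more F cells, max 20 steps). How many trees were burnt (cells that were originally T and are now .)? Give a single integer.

Answer: 26

Derivation:
Step 1: +2 fires, +1 burnt (F count now 2)
Step 2: +3 fires, +2 burnt (F count now 3)
Step 3: +5 fires, +3 burnt (F count now 5)
Step 4: +4 fires, +5 burnt (F count now 4)
Step 5: +6 fires, +4 burnt (F count now 6)
Step 6: +3 fires, +6 burnt (F count now 3)
Step 7: +1 fires, +3 burnt (F count now 1)
Step 8: +1 fires, +1 burnt (F count now 1)
Step 9: +1 fires, +1 burnt (F count now 1)
Step 10: +0 fires, +1 burnt (F count now 0)
Fire out after step 10
Initially T: 27, now '.': 35
Total burnt (originally-T cells now '.'): 26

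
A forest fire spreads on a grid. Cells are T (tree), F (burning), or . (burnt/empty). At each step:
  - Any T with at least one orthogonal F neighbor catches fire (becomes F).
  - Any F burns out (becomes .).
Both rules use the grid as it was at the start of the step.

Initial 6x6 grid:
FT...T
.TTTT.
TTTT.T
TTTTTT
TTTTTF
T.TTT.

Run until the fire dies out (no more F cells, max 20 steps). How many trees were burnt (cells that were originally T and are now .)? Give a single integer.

Answer: 25

Derivation:
Step 1: +3 fires, +2 burnt (F count now 3)
Step 2: +5 fires, +3 burnt (F count now 5)
Step 3: +5 fires, +5 burnt (F count now 5)
Step 4: +8 fires, +5 burnt (F count now 8)
Step 5: +3 fires, +8 burnt (F count now 3)
Step 6: +1 fires, +3 burnt (F count now 1)
Step 7: +0 fires, +1 burnt (F count now 0)
Fire out after step 7
Initially T: 26, now '.': 35
Total burnt (originally-T cells now '.'): 25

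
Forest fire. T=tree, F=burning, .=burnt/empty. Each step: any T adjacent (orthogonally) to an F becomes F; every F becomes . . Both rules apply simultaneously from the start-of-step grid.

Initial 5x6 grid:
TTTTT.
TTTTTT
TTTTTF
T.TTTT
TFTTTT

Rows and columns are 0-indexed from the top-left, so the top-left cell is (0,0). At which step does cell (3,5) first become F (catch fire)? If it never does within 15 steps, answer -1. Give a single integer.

Step 1: cell (3,5)='F' (+5 fires, +2 burnt)
  -> target ignites at step 1
Step 2: cell (3,5)='.' (+7 fires, +5 burnt)
Step 3: cell (3,5)='.' (+6 fires, +7 burnt)
Step 4: cell (3,5)='.' (+4 fires, +6 burnt)
Step 5: cell (3,5)='.' (+3 fires, +4 burnt)
Step 6: cell (3,5)='.' (+1 fires, +3 burnt)
Step 7: cell (3,5)='.' (+0 fires, +1 burnt)
  fire out at step 7

1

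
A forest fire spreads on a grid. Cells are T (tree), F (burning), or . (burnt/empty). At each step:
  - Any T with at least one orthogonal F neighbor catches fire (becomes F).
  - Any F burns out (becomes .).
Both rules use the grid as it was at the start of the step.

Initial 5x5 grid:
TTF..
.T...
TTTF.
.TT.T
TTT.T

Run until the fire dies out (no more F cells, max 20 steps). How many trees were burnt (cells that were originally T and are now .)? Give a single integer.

Step 1: +2 fires, +2 burnt (F count now 2)
Step 2: +4 fires, +2 burnt (F count now 4)
Step 3: +3 fires, +4 burnt (F count now 3)
Step 4: +1 fires, +3 burnt (F count now 1)
Step 5: +1 fires, +1 burnt (F count now 1)
Step 6: +0 fires, +1 burnt (F count now 0)
Fire out after step 6
Initially T: 13, now '.': 23
Total burnt (originally-T cells now '.'): 11

Answer: 11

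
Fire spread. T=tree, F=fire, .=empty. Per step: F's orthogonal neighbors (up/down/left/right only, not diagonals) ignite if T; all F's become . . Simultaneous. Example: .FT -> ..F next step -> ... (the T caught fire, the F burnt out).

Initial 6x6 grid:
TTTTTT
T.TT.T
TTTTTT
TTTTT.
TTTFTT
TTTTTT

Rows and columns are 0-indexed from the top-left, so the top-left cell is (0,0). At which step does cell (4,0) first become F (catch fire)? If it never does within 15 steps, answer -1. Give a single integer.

Step 1: cell (4,0)='T' (+4 fires, +1 burnt)
Step 2: cell (4,0)='T' (+7 fires, +4 burnt)
Step 3: cell (4,0)='F' (+7 fires, +7 burnt)
  -> target ignites at step 3
Step 4: cell (4,0)='.' (+6 fires, +7 burnt)
Step 5: cell (4,0)='.' (+4 fires, +6 burnt)
Step 6: cell (4,0)='.' (+3 fires, +4 burnt)
Step 7: cell (4,0)='.' (+1 fires, +3 burnt)
Step 8: cell (4,0)='.' (+0 fires, +1 burnt)
  fire out at step 8

3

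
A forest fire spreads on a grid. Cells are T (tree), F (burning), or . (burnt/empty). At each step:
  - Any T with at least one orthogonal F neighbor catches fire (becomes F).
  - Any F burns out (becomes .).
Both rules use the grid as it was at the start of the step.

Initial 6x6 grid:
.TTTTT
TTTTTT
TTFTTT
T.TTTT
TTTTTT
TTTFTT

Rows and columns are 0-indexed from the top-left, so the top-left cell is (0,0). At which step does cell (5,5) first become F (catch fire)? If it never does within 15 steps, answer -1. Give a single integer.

Step 1: cell (5,5)='T' (+7 fires, +2 burnt)
Step 2: cell (5,5)='F' (+10 fires, +7 burnt)
  -> target ignites at step 2
Step 3: cell (5,5)='.' (+10 fires, +10 burnt)
Step 4: cell (5,5)='.' (+4 fires, +10 burnt)
Step 5: cell (5,5)='.' (+1 fires, +4 burnt)
Step 6: cell (5,5)='.' (+0 fires, +1 burnt)
  fire out at step 6

2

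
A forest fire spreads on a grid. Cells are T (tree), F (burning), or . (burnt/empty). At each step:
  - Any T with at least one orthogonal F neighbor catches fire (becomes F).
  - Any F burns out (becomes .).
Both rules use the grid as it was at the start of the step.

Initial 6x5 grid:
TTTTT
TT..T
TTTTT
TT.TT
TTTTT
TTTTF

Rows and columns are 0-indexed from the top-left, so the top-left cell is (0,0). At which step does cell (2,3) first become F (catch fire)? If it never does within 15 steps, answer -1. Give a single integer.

Step 1: cell (2,3)='T' (+2 fires, +1 burnt)
Step 2: cell (2,3)='T' (+3 fires, +2 burnt)
Step 3: cell (2,3)='T' (+4 fires, +3 burnt)
Step 4: cell (2,3)='F' (+4 fires, +4 burnt)
  -> target ignites at step 4
Step 5: cell (2,3)='.' (+4 fires, +4 burnt)
Step 6: cell (2,3)='.' (+3 fires, +4 burnt)
Step 7: cell (2,3)='.' (+3 fires, +3 burnt)
Step 8: cell (2,3)='.' (+2 fires, +3 burnt)
Step 9: cell (2,3)='.' (+1 fires, +2 burnt)
Step 10: cell (2,3)='.' (+0 fires, +1 burnt)
  fire out at step 10

4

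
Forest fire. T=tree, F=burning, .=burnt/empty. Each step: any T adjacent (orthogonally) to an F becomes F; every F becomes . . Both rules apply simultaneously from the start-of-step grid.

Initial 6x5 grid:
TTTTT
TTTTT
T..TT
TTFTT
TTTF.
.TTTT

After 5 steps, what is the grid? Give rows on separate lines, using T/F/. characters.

Step 1: 4 trees catch fire, 2 burn out
  TTTTT
  TTTTT
  T..TT
  TF.FT
  TTF..
  .TTFT
Step 2: 6 trees catch fire, 4 burn out
  TTTTT
  TTTTT
  T..FT
  F...F
  TF...
  .TF.F
Step 3: 5 trees catch fire, 6 burn out
  TTTTT
  TTTFT
  F...F
  .....
  F....
  .F...
Step 4: 4 trees catch fire, 5 burn out
  TTTFT
  FTF.F
  .....
  .....
  .....
  .....
Step 5: 4 trees catch fire, 4 burn out
  FTF.F
  .F...
  .....
  .....
  .....
  .....

FTF.F
.F...
.....
.....
.....
.....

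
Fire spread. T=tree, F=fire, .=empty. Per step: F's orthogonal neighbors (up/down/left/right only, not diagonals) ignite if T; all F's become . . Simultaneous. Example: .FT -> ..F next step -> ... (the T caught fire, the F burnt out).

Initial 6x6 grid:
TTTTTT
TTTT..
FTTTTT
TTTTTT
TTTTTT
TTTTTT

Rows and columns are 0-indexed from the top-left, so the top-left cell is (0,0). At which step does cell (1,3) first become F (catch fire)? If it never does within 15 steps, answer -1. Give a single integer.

Step 1: cell (1,3)='T' (+3 fires, +1 burnt)
Step 2: cell (1,3)='T' (+5 fires, +3 burnt)
Step 3: cell (1,3)='T' (+6 fires, +5 burnt)
Step 4: cell (1,3)='F' (+6 fires, +6 burnt)
  -> target ignites at step 4
Step 5: cell (1,3)='.' (+5 fires, +6 burnt)
Step 6: cell (1,3)='.' (+4 fires, +5 burnt)
Step 7: cell (1,3)='.' (+3 fires, +4 burnt)
Step 8: cell (1,3)='.' (+1 fires, +3 burnt)
Step 9: cell (1,3)='.' (+0 fires, +1 burnt)
  fire out at step 9

4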